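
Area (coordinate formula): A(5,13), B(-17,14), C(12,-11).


5*(14+ 11) = 125
-17*(-11-13) = 408
12*(13-14) = -12
sum = 521
Area = |521|/2 = 260.5000

260.5000 sq units


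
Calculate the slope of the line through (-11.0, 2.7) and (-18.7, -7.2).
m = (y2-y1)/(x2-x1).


dy = -7.2 - 2.7 = -9.9
dx = -18.7 + 11.0 = -7.7
m = -9.9/(-7.7) = 1.2857

m = 1.2857


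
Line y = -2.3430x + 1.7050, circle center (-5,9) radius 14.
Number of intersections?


Substitute y = -2.3430x + 1.7050: (x+ 5)^2 + (-2.3430x+1.7050-9)^2 = 196
Expand to Ax^2 + Bx + C = 0, where b-k = -7.295
A = 1+m^2 = 6.489649
B = 2(m(b-k) - h) = 2(-2.3430*(-7.295) + 5) = 44.18437
C = h^2 + (b-k)^2 - r^2 = 25 + 53.217025 - 196 = -117.782975
disc = B^2-4AC = 1952.2586 + 3057.4807 = 5009.7393
disc > 0

2 intersection points


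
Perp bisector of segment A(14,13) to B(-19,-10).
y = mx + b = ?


Midpoint = (-2.5, 1.5)
Slope of AB = dy/dx = -23/(-33) = 0.6970
Perp slope = -dx/dy = -33/23 = -1.4348
b = My - (perp slope)*Mx = 1.5 + (-33*(-2.5))/(-23) = 1.5 - 3.5870 = -2.0870

y = -1.4348x - 2.0870


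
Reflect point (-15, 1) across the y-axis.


Reflection rule for y-axis: (-x, y)
(-15, 1) -> (15, 1)

(15, 1)


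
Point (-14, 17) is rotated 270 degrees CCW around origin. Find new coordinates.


cos(270) = 0, sin(270) = -1
x' = -14*0 - 17*(-1) = 17
y' = -14*(-1) + 17*0 = 14

(17, 14)


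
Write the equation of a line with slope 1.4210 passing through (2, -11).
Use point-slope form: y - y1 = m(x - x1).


y + 11 = 1.4210(x - 2)
y = 1.4210x - 11 - 1.4210*2
y = 1.4210x - 13.8420

y = 1.4210x - 13.8420


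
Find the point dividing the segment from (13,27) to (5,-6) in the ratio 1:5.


Px = (1*5 + 5*13)/6 = 70/6 = 11.6667
Py = (1*(-6) + 5*27)/6 = 129/6 = 21.5000

P = (11.6667, 21.5000)


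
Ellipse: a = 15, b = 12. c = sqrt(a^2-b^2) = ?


c^2 = 15^2 - 12^2 = 225 - 144 = 81
c = sqrt(81) = 9.0000

c = 9.0000


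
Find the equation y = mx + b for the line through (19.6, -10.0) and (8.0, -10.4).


m = (-0.4)/(-11.6) = 0.0345
b = y1 - m*x1 = -10.0 - (-0.4*19.6)/(-11.6) = -10.0 - 0.6759 = -10.6759

y = 0.0345x - 10.6759


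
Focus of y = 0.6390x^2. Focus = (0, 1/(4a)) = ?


a = 0.6390
4a = 2.5560
focus = (0, 1/2.5560) = (0, 0.3912)

Focus = (0, 0.3912)


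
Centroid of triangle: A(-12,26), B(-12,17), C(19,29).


Gx = (-12- 12+19)/3 = -5/3 = -1.6667
Gy = (26+17+29)/3 = 72/3 = 24.0000

G = (-1.6667, 24.0000)


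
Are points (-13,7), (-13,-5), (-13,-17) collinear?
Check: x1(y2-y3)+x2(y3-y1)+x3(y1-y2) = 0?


-13*(-5+ 17) - 13*(-17-7) - 13*(7+ 5)
= -156 + 312 - 156 = 0

Yes, collinear (determinant = 0)


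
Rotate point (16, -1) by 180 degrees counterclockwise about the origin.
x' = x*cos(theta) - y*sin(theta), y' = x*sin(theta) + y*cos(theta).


cos(180) = -1, sin(180) = 0
x' = 16*(-1) + 1*0 = -16
y' = 16*0 - 1*(-1) = 1

(-16, 1)


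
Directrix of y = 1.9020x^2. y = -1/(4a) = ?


a = 1.9020
1/(4a) = 0.1314
directrix: y = -0.1314 = -0.1314

y = -0.1314


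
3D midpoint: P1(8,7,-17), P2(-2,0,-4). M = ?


Mx = (8- 2)/2 = 3.0000
My = (7+0)/2 = 3.5000
Mz = (-17- 4)/2 = -10.5000

M = (3.0000, 3.5000, -10.5000)


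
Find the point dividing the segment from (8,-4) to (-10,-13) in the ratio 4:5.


Px = (4*(-10) + 5*8)/9 = 0/9 = 0
Py = (4*(-13) + 5*(-4))/9 = -72/9 = -8.0000

P = (0, -8.0000)


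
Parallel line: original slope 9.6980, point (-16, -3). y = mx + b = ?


Parallel lines have equal slopes.
m2 = 9.6980
b2 = -3 - 9.6980*(-16) = 152.1680

y = 9.6980x + 152.1680


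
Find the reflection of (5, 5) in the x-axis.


Reflection rule for x-axis: (x, -y)
(5, 5) -> (5, -5)

(5, -5)


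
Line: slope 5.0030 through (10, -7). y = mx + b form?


y + 7 = 5.0030(x - 10)
y = 5.0030x - 7 - 5.0030*10
y = 5.0030x - 57.0300

y = 5.0030x - 57.0300


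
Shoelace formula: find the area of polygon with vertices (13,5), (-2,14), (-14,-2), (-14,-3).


sum(xi*y_{i+1}) = 13*14 - 2*(-2) - 14*(-3) - 14*5 = 158
sum(yi*x_{i+1}) = 5*(-2) + 14*(-14) - 2*(-14) - 3*13 = -217
Area = |158 + 217|/2 = 375/2 = 187.5000

187.5000 sq units


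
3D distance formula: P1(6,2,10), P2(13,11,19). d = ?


dx=7, dy=9, dz=9
d = sqrt(49+81+81) = sqrt(211) = 14.5258

14.5258


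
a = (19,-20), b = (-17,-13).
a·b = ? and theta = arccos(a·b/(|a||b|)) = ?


a·b = 19*(-17) - 20*(-13) = -323 + 260 = -63
|a| = sqrt(361+400) = 27.5862
|b| = sqrt(289+169) = 21.4009
cos(theta) = -63/(sqrt(761)*sqrt(458)) = -63/sqrt(348538) = -0.106713
theta = arccos(-63/sqrt(348538)) = 96.1258 degrees

a·b = -63, theta = 96.1258 deg


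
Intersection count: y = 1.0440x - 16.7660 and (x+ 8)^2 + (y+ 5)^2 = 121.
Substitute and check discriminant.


Substitute y = 1.0440x - 16.7660: (x+ 8)^2 + (1.0440x- 16.7660+ 5)^2 = 121
Expand to Ax^2 + Bx + C = 0, where b-k = -11.766
A = 1+m^2 = 2.089936
B = 2(m(b-k) - h) = 2(1.0440*(-11.766) + 8) = -8.567408
C = h^2 + (b-k)^2 - r^2 = 64 + 138.438756 - 121 = 81.438756
disc = B^2-4AC = 73.4005 - 680.8072 = -607.4067
disc < 0

0 intersection points


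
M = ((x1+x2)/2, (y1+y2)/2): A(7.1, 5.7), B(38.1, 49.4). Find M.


Mx = (7.1 + 38.1)/2 = 45.2/2 = 22.6000
My = (5.7 + 49.4)/2 = 55.1/2 = 27.5500

(22.6000, 27.5500)


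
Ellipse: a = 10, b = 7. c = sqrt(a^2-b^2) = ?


c^2 = 10^2 - 7^2 = 100 - 49 = 51
c = sqrt(51) = 7.1414

c = 7.1414


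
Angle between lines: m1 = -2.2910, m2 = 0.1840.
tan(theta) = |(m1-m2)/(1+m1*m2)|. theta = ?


m1-m2 = -2.475
1+m1*m2 = 0.578456
tan(theta) = |-2.475/0.578456| = 4.278631
theta = arctan(|-2.475/0.578456|) = 76.8450 degrees (acute angle)

76.8450 degrees


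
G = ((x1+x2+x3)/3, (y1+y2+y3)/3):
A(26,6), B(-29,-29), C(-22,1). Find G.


Gx = (26- 29- 22)/3 = -25/3 = -8.3333
Gy = (6- 29+1)/3 = -22/3 = -7.3333

G = (-8.3333, -7.3333)


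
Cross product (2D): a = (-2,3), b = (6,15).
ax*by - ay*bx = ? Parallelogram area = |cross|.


cross = -2*15 - 3*6 = -30 - 18 = -48
Parallelogram area = |-48| = 48

cross = -48, parallelogram area = 48


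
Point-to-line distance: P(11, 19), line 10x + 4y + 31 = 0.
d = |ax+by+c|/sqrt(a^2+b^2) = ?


|10*11 + 4*19 + 31| = |217| = 217
sqrt(100 + 16) = sqrt(116) = 10.7703
d = 217/sqrt(116) = 20.1479

20.1479


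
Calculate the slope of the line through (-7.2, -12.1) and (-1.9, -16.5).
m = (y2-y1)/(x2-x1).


dy = -16.5 + 12.1 = -4.4
dx = -1.9 + 7.2 = 5.3
m = -4.4/5.3 = -0.8302

m = -0.8302


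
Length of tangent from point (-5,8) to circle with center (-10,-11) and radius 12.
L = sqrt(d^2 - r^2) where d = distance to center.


d = sqrt((-5+ 10)^2 + (8+ 11)^2) = sqrt(25+361) = 19.6469
L = sqrt(386.0000 - 144) = sqrt(242.0000) = 15.5563

15.5563


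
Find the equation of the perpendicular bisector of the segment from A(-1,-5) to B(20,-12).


Midpoint = (9.5, -8.5)
Slope of AB = dy/dx = -7/21 = -0.3333
Perp slope = -dx/dy = 21/7 = 3.0000
b = My - (perp slope)*Mx = -8.5 + (21*9.5)/(-7) = -8.5 - 28.5000 = -37.0000

y = 3.0000x - 37.0000


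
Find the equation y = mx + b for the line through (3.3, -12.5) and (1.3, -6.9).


m = (5.6)/(-2) = -2.8000
b = y1 - m*x1 = -12.5 - (5.6*3.3)/(-2) = -12.5 + 9.2400 = -3.2600

y = -2.8000x - 3.2600


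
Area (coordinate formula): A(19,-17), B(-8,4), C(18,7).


19*(4-7) = -57
-8*(7+ 17) = -192
18*(-17-4) = -378
sum = -627
Area = |-627|/2 = 313.5000

313.5000 sq units


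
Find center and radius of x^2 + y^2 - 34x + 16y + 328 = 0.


h = -D/2 = 34/2 = 17
k = -E/2 = -16/2 = -8
r^2 = h^2 + k^2 - F = 289 + 64 - 328 = 25
r = 5

Center (17, -8), radius = 5


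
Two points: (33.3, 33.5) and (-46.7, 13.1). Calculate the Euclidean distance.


dx = -46.7 - 33.3 = -80.0
dy = 13.1 - 33.5 = -20.4
d = sqrt(6400.0 + 416.16) = sqrt(6816.16) = 82.5600

82.5600


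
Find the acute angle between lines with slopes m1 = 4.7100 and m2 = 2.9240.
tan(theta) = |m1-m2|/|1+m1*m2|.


m1-m2 = 1.786
1+m1*m2 = 14.77204
tan(theta) = |1.786/14.77204| = 0.120904
theta = arctan(|1.786/14.77204|) = 6.8938 degrees (acute angle)

6.8938 degrees


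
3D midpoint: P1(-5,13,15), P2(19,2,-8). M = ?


Mx = (-5+19)/2 = 7.0000
My = (13+2)/2 = 7.5000
Mz = (15- 8)/2 = 3.5000

M = (7.0000, 7.5000, 3.5000)


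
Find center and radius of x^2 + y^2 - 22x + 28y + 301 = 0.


h = -D/2 = 22/2 = 11
k = -E/2 = -28/2 = -14
r^2 = h^2 + k^2 - F = 121 + 196 - 301 = 16
r = 4

Center (11, -14), radius = 4


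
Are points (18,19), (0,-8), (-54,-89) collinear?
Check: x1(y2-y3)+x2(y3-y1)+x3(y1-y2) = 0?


18*(-8+ 89) + 0*(-89-19) - 54*(19+ 8)
= 1458 + 0 - 1458 = 0

Yes, collinear (determinant = 0)


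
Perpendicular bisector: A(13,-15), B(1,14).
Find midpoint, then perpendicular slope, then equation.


Midpoint = (7, -0.5)
Slope of AB = dy/dx = 29/(-12) = -2.4167
Perp slope = -dx/dy = 12/29 = 0.4138
b = My - (perp slope)*Mx = -0.5 + (-12*7)/29 = -0.5 - 2.8966 = -3.3966

y = 0.4138x - 3.3966


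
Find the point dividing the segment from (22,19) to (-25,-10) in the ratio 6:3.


Px = (6*(-25) + 3*22)/9 = -84/9 = -9.3333
Py = (6*(-10) + 3*19)/9 = -3/9 = -0.3333

P = (-9.3333, -0.3333)


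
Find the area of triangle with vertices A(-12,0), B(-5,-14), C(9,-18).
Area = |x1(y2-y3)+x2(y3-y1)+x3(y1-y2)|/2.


-12*(-14+ 18) = -48
-5*(-18-0) = 90
9*(0+ 14) = 126
sum = 168
Area = |168|/2 = 84.0000

84.0000 sq units


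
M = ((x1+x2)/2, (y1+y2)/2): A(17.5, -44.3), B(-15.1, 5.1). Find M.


Mx = (17.5 - 15.1)/2 = 2.4/2 = 1.2000
My = (-44.3 + 5.1)/2 = -39.2/2 = -19.6000

(1.2000, -19.6000)


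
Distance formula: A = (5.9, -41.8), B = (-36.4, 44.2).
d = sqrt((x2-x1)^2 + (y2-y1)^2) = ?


dx = -36.4 - 5.9 = -42.3
dy = 44.2 + 41.8 = 86.0
d = sqrt(1789.29 + 7396.0) = sqrt(9185.29) = 95.8399

95.8399


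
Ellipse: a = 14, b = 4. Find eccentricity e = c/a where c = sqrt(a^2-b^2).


c = sqrt(196-16) = sqrt(180) = 13.4164
e = c/a = sqrt(180)/14 = 0.9583

e = 0.9583


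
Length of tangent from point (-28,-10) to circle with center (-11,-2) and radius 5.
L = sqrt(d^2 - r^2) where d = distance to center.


d = sqrt((-28+ 11)^2 + (-10+ 2)^2) = sqrt(289+64) = 18.7883
L = sqrt(353.0000 - 25) = sqrt(328.0000) = 18.1108

18.1108


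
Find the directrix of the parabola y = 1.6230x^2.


a = 1.6230
1/(4a) = 0.1540
directrix: y = -0.1540 = -0.1540

y = -0.1540


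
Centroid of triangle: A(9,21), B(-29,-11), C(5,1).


Gx = (9- 29+5)/3 = -15/3 = -5.0000
Gy = (21- 11+1)/3 = 11/3 = 3.6667

G = (-5.0000, 3.6667)


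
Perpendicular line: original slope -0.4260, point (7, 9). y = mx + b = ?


Perpendicular slope = -1/m1 = -1/(-0.4260) = 2.3474
b2 = y0 - m2*x0 = 9 + 7/(-0.4260) = 9 - 16.4319 = -7.4319

y = 2.3474x - 7.4319


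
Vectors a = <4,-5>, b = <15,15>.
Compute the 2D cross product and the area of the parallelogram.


cross = 4*15 + 5*15 = 60 + 75 = 135
Parallelogram area = |135| = 135

cross = 135, parallelogram area = 135


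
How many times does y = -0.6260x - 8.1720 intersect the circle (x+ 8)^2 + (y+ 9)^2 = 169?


Substitute y = -0.6260x - 8.1720: (x+ 8)^2 + (-0.6260x- 8.1720+ 9)^2 = 169
Expand to Ax^2 + Bx + C = 0, where b-k = 0.828
A = 1+m^2 = 1.391876
B = 2(m(b-k) - h) = 2(-0.6260*0.828 + 8) = 14.963344
C = h^2 + (b-k)^2 - r^2 = 64 + 0.685584 - 169 = -104.314416
disc = B^2-4AC = 223.9017 + 580.7709 = 804.6726
disc > 0

2 intersection points


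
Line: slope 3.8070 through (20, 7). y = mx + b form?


y - 7 = 3.8070(x - 20)
y = 3.8070x + 7 - 3.8070*20
y = 3.8070x - 69.1400

y = 3.8070x - 69.1400


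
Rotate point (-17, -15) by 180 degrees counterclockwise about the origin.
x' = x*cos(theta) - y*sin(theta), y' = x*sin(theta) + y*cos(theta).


cos(180) = -1, sin(180) = 0
x' = -17*(-1) + 15*0 = 17
y' = -17*0 - 15*(-1) = 15

(17, 15)


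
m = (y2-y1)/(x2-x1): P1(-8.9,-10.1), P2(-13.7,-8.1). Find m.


dy = -8.1 + 10.1 = 2.0
dx = -13.7 + 8.9 = -4.8
m = 2.0/(-4.8) = -0.4167

m = -0.4167


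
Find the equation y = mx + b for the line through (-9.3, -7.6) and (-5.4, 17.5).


m = (25.1)/(3.9) = 6.4359
b = y1 - m*x1 = -7.6 - (25.1*(-9.3))/(3.9) = -7.6 + 59.8538 = 52.2538

y = 6.4359x + 52.2538


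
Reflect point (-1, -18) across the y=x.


Reflection rule for y=x: (y, x)
(-1, -18) -> (-18, -1)

(-18, -1)


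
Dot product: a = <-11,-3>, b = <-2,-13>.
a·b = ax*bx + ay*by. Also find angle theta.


a·b = -11*(-2) - 3*(-13) = 22 + 39 = 61
|a| = sqrt(121+9) = 11.4018
|b| = sqrt(4+169) = 13.1529
cos(theta) = 61/(sqrt(130)*sqrt(173)) = 61/sqrt(22490) = 0.406757
theta = arccos(61/sqrt(22490)) = 65.9987 degrees

a·b = 61, theta = 65.9987 deg


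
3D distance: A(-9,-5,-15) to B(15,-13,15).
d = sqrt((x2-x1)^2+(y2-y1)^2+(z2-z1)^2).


dx=24, dy=-8, dz=30
d = sqrt(576+64+900) = sqrt(1540) = 39.2428

39.2428


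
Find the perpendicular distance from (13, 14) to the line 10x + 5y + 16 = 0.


|10*13 + 5*14 + 16| = |216| = 216
sqrt(100 + 25) = sqrt(125) = 11.1803
d = 216/sqrt(125) = 19.3196

19.3196


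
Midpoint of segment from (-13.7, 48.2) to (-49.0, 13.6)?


Mx = (-13.7 - 49.0)/2 = -62.7/2 = -31.3500
My = (48.2 + 13.6)/2 = 61.8/2 = 30.9000

(-31.3500, 30.9000)


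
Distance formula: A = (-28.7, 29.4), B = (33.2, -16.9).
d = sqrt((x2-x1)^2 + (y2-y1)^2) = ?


dx = 33.2 + 28.7 = 61.9
dy = -16.9 - 29.4 = -46.3
d = sqrt(3831.61 + 2143.69) = sqrt(5975.3) = 77.3001

77.3001


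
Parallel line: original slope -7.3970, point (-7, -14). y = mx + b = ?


Parallel lines have equal slopes.
m2 = -7.3970
b2 = -14 + 7.3970*(-7) = -65.7790

y = -7.3970x - 65.7790


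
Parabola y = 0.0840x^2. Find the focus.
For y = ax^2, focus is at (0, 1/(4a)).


a = 0.0840
4a = 0.3360
focus = (0, 1/0.3360) = (0, 2.9762)

Focus = (0, 2.9762)


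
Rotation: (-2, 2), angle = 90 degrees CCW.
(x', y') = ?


cos(90) = 0, sin(90) = 1
x' = -2*0 - 2*1 = -2
y' = -2*1 + 2*0 = -2

(-2, -2)


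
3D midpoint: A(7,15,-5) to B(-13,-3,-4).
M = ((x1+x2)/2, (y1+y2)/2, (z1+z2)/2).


Mx = (7- 13)/2 = -3.0000
My = (15- 3)/2 = 6.0000
Mz = (-5- 4)/2 = -4.5000

M = (-3.0000, 6.0000, -4.5000)


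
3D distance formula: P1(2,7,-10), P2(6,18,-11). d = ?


dx=4, dy=11, dz=-1
d = sqrt(16+121+1) = sqrt(138) = 11.7473

11.7473


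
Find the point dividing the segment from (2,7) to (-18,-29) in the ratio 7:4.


Px = (7*(-18) + 4*2)/11 = -118/11 = -10.7273
Py = (7*(-29) + 4*7)/11 = -175/11 = -15.9091

P = (-10.7273, -15.9091)


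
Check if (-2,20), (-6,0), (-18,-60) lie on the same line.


-2*(0+ 60) - 6*(-60-20) - 18*(20-0)
= -120 + 480 - 360 = 0

Yes, collinear (determinant = 0)


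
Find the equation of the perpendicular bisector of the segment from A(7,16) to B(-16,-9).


Midpoint = (-4.5, 3.5)
Slope of AB = dy/dx = -25/(-23) = 1.0870
Perp slope = -dx/dy = -23/25 = -0.9200
b = My - (perp slope)*Mx = 3.5 + (-23*(-4.5))/(-25) = 3.5 - 4.1400 = -0.6400

y = -0.9200x - 0.6400


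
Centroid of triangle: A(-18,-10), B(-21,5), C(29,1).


Gx = (-18- 21+29)/3 = -10/3 = -3.3333
Gy = (-10+5+1)/3 = -4/3 = -1.3333

G = (-3.3333, -1.3333)


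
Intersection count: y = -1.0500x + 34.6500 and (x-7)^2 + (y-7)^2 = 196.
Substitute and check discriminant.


Substitute y = -1.0500x + 34.6500: (x-7)^2 + (-1.0500x+34.6500-7)^2 = 196
Expand to Ax^2 + Bx + C = 0, where b-k = 27.65
A = 1+m^2 = 2.1025
B = 2(m(b-k) - h) = 2(-1.0500*27.65 - 7) = -72.065
C = h^2 + (b-k)^2 - r^2 = 49 + 764.5225 - 196 = 617.5225
disc = B^2-4AC = 5193.3642 - 5193.3642 = 0
disc = 0

1 intersection point (tangent)


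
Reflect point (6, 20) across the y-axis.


Reflection rule for y-axis: (-x, y)
(6, 20) -> (-6, 20)

(-6, 20)


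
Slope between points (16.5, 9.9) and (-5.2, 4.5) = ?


dy = 4.5 - 9.9 = -5.4
dx = -5.2 - 16.5 = -21.7
m = -5.4/(-21.7) = 0.2488

m = 0.2488


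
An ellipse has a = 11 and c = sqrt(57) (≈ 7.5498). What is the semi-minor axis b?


b^2 = 11^2 - (sqrt(57))^2 = 121 - 57 = 64
b = sqrt(64) = 8

b = 8


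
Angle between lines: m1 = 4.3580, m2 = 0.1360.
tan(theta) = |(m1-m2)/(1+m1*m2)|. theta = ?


m1-m2 = 4.222
1+m1*m2 = 1.592688
tan(theta) = |4.222/1.592688| = 2.650864
theta = arctan(|4.222/1.592688|) = 69.3317 degrees (acute angle)

69.3317 degrees


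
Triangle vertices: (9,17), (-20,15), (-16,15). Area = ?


9*(15-15) = 0
-20*(15-17) = 40
-16*(17-15) = -32
sum = 8
Area = |8|/2 = 4.0000

4.0000 sq units


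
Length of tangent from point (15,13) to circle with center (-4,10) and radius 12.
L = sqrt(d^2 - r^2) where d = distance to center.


d = sqrt((15+ 4)^2 + (13-10)^2) = sqrt(361+9) = 19.2354
L = sqrt(370.0000 - 144) = sqrt(226.0000) = 15.0333

15.0333


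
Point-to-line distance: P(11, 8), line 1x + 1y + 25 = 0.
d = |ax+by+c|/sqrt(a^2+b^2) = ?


|1*11 + 1*8 + 25| = |44| = 44
sqrt(1 + 1) = sqrt(2) = 1.4142
d = 44/sqrt(2) = 31.1127

31.1127


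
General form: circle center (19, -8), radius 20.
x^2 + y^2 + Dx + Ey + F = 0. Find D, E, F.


(x-19)^2 + (y+ 8)^2 = 20^2
D = -2h = -38, E = -2k = 16
F = h^2+k^2-r^2 = 361+64-400 = 25

D = -38, E = 16, F = 25


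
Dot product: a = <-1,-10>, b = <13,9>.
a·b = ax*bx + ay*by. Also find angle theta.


a·b = -1*13 - 10*9 = -13 - 90 = -103
|a| = sqrt(1+100) = 10.0499
|b| = sqrt(169+81) = 15.8114
cos(theta) = -103/(sqrt(101)*sqrt(250)) = -103/sqrt(25250) = -0.648196
theta = arccos(-103/sqrt(25250)) = 130.4057 degrees

a·b = -103, theta = 130.4057 deg


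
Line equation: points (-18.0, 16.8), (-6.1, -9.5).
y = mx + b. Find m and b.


m = (-26.3)/(11.9) = -2.2101
b = y1 - m*x1 = 16.8 - (-26.3*(-18.0))/(11.9) = 16.8 - 39.7815 = -22.9815

y = -2.2101x - 22.9815


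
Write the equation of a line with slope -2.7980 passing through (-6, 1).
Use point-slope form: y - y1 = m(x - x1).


y - 1 = -2.7980(x + 6)
y = -2.7980x + 1 + 2.7980*(-6)
y = -2.7980x - 15.7880

y = -2.7980x - 15.7880


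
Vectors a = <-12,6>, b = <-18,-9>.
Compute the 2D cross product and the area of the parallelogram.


cross = -12*(-9) - 6*(-18) = 108 + 108 = 216
Parallelogram area = |216| = 216

cross = 216, parallelogram area = 216


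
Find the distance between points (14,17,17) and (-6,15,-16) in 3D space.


dx=-20, dy=-2, dz=-33
d = sqrt(400+4+1089) = sqrt(1493) = 38.6394

38.6394


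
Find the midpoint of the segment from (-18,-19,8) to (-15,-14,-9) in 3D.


Mx = (-18- 15)/2 = -16.5000
My = (-19- 14)/2 = -16.5000
Mz = (8- 9)/2 = -0.5000

M = (-16.5000, -16.5000, -0.5000)


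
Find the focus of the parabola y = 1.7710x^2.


a = 1.7710
4a = 7.0840
focus = (0, 1/7.0840) = (0, 0.1412)

Focus = (0, 0.1412)


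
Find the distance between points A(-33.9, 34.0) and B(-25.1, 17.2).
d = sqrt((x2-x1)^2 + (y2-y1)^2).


dx = -25.1 + 33.9 = 8.8
dy = 17.2 - 34.0 = -16.8
d = sqrt(77.44 + 282.24) = sqrt(359.68) = 18.9652

18.9652


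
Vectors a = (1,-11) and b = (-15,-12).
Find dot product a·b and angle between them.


a·b = 1*(-15) - 11*(-12) = -15 + 132 = 117
|a| = sqrt(1+121) = 11.0454
|b| = sqrt(225+144) = 19.2094
cos(theta) = 117/(sqrt(122)*sqrt(369)) = 117/sqrt(45018) = 0.551433
theta = arccos(117/sqrt(45018)) = 56.5346 degrees

a·b = 117, theta = 56.5346 deg


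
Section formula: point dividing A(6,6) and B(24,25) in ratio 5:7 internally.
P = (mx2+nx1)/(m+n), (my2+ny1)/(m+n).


Px = (5*24 + 7*6)/12 = 162/12 = 13.5000
Py = (5*25 + 7*6)/12 = 167/12 = 13.9167

P = (13.5000, 13.9167)


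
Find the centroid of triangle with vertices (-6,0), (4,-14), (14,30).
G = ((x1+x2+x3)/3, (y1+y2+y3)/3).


Gx = (-6+4+14)/3 = 12/3 = 4.0000
Gy = (0- 14+30)/3 = 16/3 = 5.3333

G = (4.0000, 5.3333)


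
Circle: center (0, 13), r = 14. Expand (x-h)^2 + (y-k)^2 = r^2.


(x-0)^2 + (y-13)^2 = 14^2
D = -2h = 0, E = -2k = -26
F = h^2+k^2-r^2 = 0+169-196 = -27

x^2 + y^2 - 26y - 27 = 0


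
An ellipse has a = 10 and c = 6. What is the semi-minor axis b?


b^2 = 10^2 - (6)^2 = 100 - 36 = 64
b = sqrt(64) = 8

b = 8


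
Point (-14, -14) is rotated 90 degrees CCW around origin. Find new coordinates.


cos(90) = 0, sin(90) = 1
x' = -14*0 + 14*1 = 14
y' = -14*1 - 14*0 = -14

(14, -14)


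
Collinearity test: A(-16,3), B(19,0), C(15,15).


-16*(0-15) + 19*(15-3) + 15*(3-0)
= 240 + 228 + 45 = 513

No, not collinear (determinant = 513)


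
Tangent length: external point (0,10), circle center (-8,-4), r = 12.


d = sqrt((0+ 8)^2 + (10+ 4)^2) = sqrt(64+196) = 16.1245
L = sqrt(260.0000 - 144) = sqrt(116.0000) = 10.7703

10.7703


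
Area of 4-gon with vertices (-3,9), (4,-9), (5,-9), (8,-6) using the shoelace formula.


sum(xi*y_{i+1}) = -3*(-9) + 4*(-9) + 5*(-6) + 8*9 = 33
sum(yi*x_{i+1}) = 9*4 - 9*5 - 9*8 - 6*(-3) = -63
Area = |33 + 63|/2 = 96/2 = 48.0000

48.0000 sq units


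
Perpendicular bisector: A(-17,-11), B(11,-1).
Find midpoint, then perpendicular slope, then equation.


Midpoint = (-3, -6)
Slope of AB = dy/dx = 10/28 = 0.3571
Perp slope = -dx/dy = -28/10 = -2.8000
b = My - (perp slope)*Mx = -6 + (28*(-3))/10 = -6 - 8.4000 = -14.4000

y = -2.8000x - 14.4000


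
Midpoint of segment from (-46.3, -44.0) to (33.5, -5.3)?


Mx = (-46.3 + 33.5)/2 = -12.8/2 = -6.4000
My = (-44.0 - 5.3)/2 = -49.3/2 = -24.6500

(-6.4000, -24.6500)


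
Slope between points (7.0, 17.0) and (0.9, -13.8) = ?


dy = -13.8 - 17.0 = -30.8
dx = 0.9 - 7.0 = -6.1
m = -30.8/(-6.1) = 5.0492

m = 5.0492


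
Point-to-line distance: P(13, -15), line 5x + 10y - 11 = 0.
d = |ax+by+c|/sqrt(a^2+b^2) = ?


|5*13 + 10*(-15) - 11| = |-96| = 96
sqrt(25 + 100) = sqrt(125) = 11.1803
d = 96/sqrt(125) = 8.5865

8.5865


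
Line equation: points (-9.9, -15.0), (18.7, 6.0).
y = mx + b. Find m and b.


m = (21.0)/(28.6) = 0.7343
b = y1 - m*x1 = -15.0 - (21.0*(-9.9))/(28.6) = -15.0 + 7.2692 = -7.7308

y = 0.7343x - 7.7308


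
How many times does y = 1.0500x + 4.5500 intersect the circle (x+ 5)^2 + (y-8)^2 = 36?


Substitute y = 1.0500x + 4.5500: (x+ 5)^2 + (1.0500x+4.5500-8)^2 = 36
Expand to Ax^2 + Bx + C = 0, where b-k = -3.45
A = 1+m^2 = 2.1025
B = 2(m(b-k) - h) = 2(1.0500*(-3.45) + 5) = 2.755
C = h^2 + (b-k)^2 - r^2 = 25 + 11.9025 - 36 = 0.9025
disc = B^2-4AC = 7.5900 - 7.5900 = 0
disc = 0

1 intersection point (tangent)


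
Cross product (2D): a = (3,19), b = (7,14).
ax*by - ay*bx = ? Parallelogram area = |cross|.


cross = 3*14 - 19*7 = 42 - 133 = -91
Parallelogram area = |-91| = 91

cross = -91, parallelogram area = 91


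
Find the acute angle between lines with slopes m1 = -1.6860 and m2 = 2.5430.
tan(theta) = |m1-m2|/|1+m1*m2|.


m1-m2 = -4.229
1+m1*m2 = -3.287498
tan(theta) = |-4.229/(-3.287498)| = 1.286389
theta = arctan(|-4.229/(-3.287498)|) = 52.1396 degrees (acute angle)

52.1396 degrees


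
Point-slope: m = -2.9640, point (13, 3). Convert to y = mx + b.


y - 3 = -2.9640(x - 13)
y = -2.9640x + 3 + 2.9640*13
y = -2.9640x + 41.5320

y = -2.9640x + 41.5320


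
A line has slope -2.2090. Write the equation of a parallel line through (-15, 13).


Parallel lines have equal slopes.
m2 = -2.2090
b2 = 13 + 2.2090*(-15) = -20.1350

y = -2.2090x - 20.1350


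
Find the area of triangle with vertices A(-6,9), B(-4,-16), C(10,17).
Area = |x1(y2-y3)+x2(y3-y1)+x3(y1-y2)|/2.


-6*(-16-17) = 198
-4*(17-9) = -32
10*(9+ 16) = 250
sum = 416
Area = |416|/2 = 208.0000

208.0000 sq units


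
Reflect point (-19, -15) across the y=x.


Reflection rule for y=x: (y, x)
(-19, -15) -> (-15, -19)

(-15, -19)


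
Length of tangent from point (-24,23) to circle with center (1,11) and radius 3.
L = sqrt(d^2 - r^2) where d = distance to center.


d = sqrt((-24-1)^2 + (23-11)^2) = sqrt(625+144) = 27.7308
L = sqrt(769.0000 - 9) = sqrt(760.0000) = 27.5681

27.5681


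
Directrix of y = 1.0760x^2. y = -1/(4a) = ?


a = 1.0760
1/(4a) = 0.2323
directrix: y = -0.2323 = -0.2323

y = -0.2323


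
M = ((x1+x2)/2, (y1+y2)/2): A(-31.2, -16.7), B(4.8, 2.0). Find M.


Mx = (-31.2 + 4.8)/2 = -26.4/2 = -13.2000
My = (-16.7 + 2.0)/2 = -14.7/2 = -7.3500

(-13.2000, -7.3500)


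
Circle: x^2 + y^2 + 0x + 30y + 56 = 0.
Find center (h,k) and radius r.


h = -D/2 = 0/2 = 0
k = -E/2 = -30/2 = -15
r^2 = h^2 + k^2 - F = 0 + 225 - 56 = 169
r = 13

Center (0, -15), radius = 13


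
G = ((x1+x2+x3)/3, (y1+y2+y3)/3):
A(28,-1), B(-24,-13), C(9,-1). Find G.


Gx = (28- 24+9)/3 = 13/3 = 4.3333
Gy = (-1- 13- 1)/3 = -15/3 = -5.0000

G = (4.3333, -5.0000)


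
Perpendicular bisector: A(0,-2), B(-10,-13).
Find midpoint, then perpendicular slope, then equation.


Midpoint = (-5, -7.5)
Slope of AB = dy/dx = -11/(-10) = 1.1000
Perp slope = -dx/dy = -10/11 = -0.9091
b = My - (perp slope)*Mx = -7.5 + (-10*(-5))/(-11) = -7.5 - 4.5455 = -12.0455

y = -0.9091x - 12.0455


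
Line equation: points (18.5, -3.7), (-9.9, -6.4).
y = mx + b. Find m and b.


m = (-2.7)/(-28.4) = 0.0951
b = y1 - m*x1 = -3.7 - (-2.7*18.5)/(-28.4) = -3.7 - 1.7588 = -5.4588

y = 0.0951x - 5.4588


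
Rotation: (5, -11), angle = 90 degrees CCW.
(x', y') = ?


cos(90) = 0, sin(90) = 1
x' = 5*0 + 11*1 = 11
y' = 5*1 - 11*0 = 5

(11, 5)


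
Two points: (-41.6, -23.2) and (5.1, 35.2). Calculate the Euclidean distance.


dx = 5.1 + 41.6 = 46.7
dy = 35.2 + 23.2 = 58.4
d = sqrt(2180.89 + 3410.56) = sqrt(5591.45) = 74.7760

74.7760


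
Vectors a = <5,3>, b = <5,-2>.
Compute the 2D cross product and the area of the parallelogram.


cross = 5*(-2) - 3*5 = -10 - 15 = -25
Parallelogram area = |-25| = 25

cross = -25, parallelogram area = 25


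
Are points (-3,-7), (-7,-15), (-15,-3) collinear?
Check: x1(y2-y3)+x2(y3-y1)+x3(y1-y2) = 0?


-3*(-15+ 3) - 7*(-3+ 7) - 15*(-7+ 15)
= 36 - 28 - 120 = -112

No, not collinear (determinant = -112)


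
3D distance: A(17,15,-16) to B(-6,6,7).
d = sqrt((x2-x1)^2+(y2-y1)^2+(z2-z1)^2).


dx=-23, dy=-9, dz=23
d = sqrt(529+81+529) = sqrt(1139) = 33.7491

33.7491


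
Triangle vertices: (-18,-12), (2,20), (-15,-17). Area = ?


-18*(20+ 17) = -666
2*(-17+ 12) = -10
-15*(-12-20) = 480
sum = -196
Area = |-196|/2 = 98.0000

98.0000 sq units


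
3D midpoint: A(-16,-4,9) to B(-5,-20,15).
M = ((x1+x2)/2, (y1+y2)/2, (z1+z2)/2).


Mx = (-16- 5)/2 = -10.5000
My = (-4- 20)/2 = -12.0000
Mz = (9+15)/2 = 12.0000

M = (-10.5000, -12.0000, 12.0000)


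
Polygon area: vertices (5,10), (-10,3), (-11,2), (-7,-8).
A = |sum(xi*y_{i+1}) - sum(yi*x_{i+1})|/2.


sum(xi*y_{i+1}) = 5*3 - 10*2 - 11*(-8) - 7*10 = 13
sum(yi*x_{i+1}) = 10*(-10) + 3*(-11) + 2*(-7) - 8*5 = -187
Area = |13 + 187|/2 = 200/2 = 100.0000

100.0000 sq units


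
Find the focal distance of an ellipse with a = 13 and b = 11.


c^2 = 13^2 - 11^2 = 169 - 121 = 48
c = sqrt(48) = 6.9282

c = 6.9282


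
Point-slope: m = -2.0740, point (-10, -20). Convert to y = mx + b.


y + 20 = -2.0740(x + 10)
y = -2.0740x - 20 + 2.0740*(-10)
y = -2.0740x - 40.7400

y = -2.0740x - 40.7400


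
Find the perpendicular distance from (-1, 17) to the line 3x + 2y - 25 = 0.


|3*(-1) + 2*17 - 25| = |6| = 6
sqrt(9 + 4) = sqrt(13) = 3.6056
d = 6/sqrt(13) = 1.6641

1.6641


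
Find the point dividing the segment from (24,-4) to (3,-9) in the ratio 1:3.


Px = (1*3 + 3*24)/4 = 75/4 = 18.7500
Py = (1*(-9) + 3*(-4))/4 = -21/4 = -5.2500

P = (18.7500, -5.2500)


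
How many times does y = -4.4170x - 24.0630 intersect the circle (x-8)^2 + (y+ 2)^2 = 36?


Substitute y = -4.4170x - 24.0630: (x-8)^2 + (-4.4170x- 24.0630+ 2)^2 = 36
Expand to Ax^2 + Bx + C = 0, where b-k = -22.063
A = 1+m^2 = 20.509889
B = 2(m(b-k) - h) = 2(-4.4170*(-22.063) - 8) = 178.904542
C = h^2 + (b-k)^2 - r^2 = 64 + 486.775969 - 36 = 514.775969
disc = B^2-4AC = 32006.8351 - 42231.9919 = -10225.1568
disc < 0

0 intersection points


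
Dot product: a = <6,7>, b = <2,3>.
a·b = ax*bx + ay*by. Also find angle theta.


a·b = 6*2 + 7*3 = 12 + 21 = 33
|a| = sqrt(36+49) = 9.2195
|b| = sqrt(4+9) = 3.6056
cos(theta) = 33/(sqrt(85)*sqrt(13)) = 33/sqrt(1105) = 0.992734
theta = arccos(33/sqrt(1105)) = 6.9112 degrees

a·b = 33, theta = 6.9112 deg


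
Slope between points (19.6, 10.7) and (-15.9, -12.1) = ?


dy = -12.1 - 10.7 = -22.8
dx = -15.9 - 19.6 = -35.5
m = -22.8/(-35.5) = 0.6423

m = 0.6423


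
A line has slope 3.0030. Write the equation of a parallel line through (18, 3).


Parallel lines have equal slopes.
m2 = 3.0030
b2 = 3 - 3.0030*18 = -51.0540

y = 3.0030x - 51.0540


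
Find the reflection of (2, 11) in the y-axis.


Reflection rule for y-axis: (-x, y)
(2, 11) -> (-2, 11)

(-2, 11)


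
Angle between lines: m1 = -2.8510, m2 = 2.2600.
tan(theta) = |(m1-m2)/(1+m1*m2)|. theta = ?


m1-m2 = -5.111
1+m1*m2 = -5.44326
tan(theta) = |-5.111/(-5.44326)| = 0.938959
theta = arctan(|-5.111/(-5.44326)|) = 43.1969 degrees (acute angle)

43.1969 degrees


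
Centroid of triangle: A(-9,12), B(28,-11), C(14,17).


Gx = (-9+28+14)/3 = 33/3 = 11.0000
Gy = (12- 11+17)/3 = 18/3 = 6.0000

G = (11.0000, 6.0000)


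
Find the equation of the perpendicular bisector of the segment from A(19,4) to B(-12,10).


Midpoint = (3.5, 7)
Slope of AB = dy/dx = 6/(-31) = -0.1935
Perp slope = -dx/dy = 31/6 = 5.1667
b = My - (perp slope)*Mx = 7 + (-31*3.5)/6 = 7 - 18.0833 = -11.0833

y = 5.1667x - 11.0833


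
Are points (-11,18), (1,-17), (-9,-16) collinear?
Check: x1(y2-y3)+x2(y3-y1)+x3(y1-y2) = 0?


-11*(-17+ 16) + 1*(-16-18) - 9*(18+ 17)
= 11 - 34 - 315 = -338

No, not collinear (determinant = -338)


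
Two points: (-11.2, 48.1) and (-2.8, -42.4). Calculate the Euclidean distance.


dx = -2.8 + 11.2 = 8.4
dy = -42.4 - 48.1 = -90.5
d = sqrt(70.56 + 8190.25) = sqrt(8260.81) = 90.8890

90.8890


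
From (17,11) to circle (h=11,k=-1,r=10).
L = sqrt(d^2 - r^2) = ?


d = sqrt((17-11)^2 + (11+ 1)^2) = sqrt(36+144) = 13.4164
L = sqrt(180.0000 - 100) = sqrt(80.0000) = 8.9443

8.9443


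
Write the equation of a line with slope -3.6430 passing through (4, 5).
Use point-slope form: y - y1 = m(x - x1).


y - 5 = -3.6430(x - 4)
y = -3.6430x + 5 + 3.6430*4
y = -3.6430x + 19.5720

y = -3.6430x + 19.5720


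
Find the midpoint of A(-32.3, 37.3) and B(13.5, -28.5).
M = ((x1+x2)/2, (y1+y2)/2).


Mx = (-32.3 + 13.5)/2 = -18.8/2 = -9.4000
My = (37.3 - 28.5)/2 = 8.8/2 = 4.4000

(-9.4000, 4.4000)


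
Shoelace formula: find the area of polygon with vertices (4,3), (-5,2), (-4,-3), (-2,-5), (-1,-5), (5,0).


sum(xi*y_{i+1}) = 4*2 - 5*(-3) - 4*(-5) - 2*(-5) - 1*0 + 5*3 = 68
sum(yi*x_{i+1}) = 3*(-5) + 2*(-4) - 3*(-2) - 5*(-1) - 5*5 + 0*4 = -37
Area = |68 + 37|/2 = 105/2 = 52.5000

52.5000 sq units


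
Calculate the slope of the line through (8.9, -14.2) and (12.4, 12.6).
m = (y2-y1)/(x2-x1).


dy = 12.6 + 14.2 = 26.8
dx = 12.4 - 8.9 = 3.5
m = 26.8/3.5 = 7.6571

m = 7.6571


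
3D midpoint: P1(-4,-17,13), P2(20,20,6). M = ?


Mx = (-4+20)/2 = 8.0000
My = (-17+20)/2 = 1.5000
Mz = (13+6)/2 = 9.5000

M = (8.0000, 1.5000, 9.5000)


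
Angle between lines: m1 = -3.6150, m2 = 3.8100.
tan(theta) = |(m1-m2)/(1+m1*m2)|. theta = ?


m1-m2 = -7.425
1+m1*m2 = -12.77315
tan(theta) = |-7.425/(-12.77315)| = 0.581297
theta = arctan(|-7.425/(-12.77315)|) = 30.1693 degrees (acute angle)

30.1693 degrees


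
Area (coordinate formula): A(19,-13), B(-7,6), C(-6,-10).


19*(6+ 10) = 304
-7*(-10+ 13) = -21
-6*(-13-6) = 114
sum = 397
Area = |397|/2 = 198.5000

198.5000 sq units


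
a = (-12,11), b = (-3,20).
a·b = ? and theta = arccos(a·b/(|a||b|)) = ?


a·b = -12*(-3) + 11*20 = 36 + 220 = 256
|a| = sqrt(144+121) = 16.2788
|b| = sqrt(9+400) = 20.2237
cos(theta) = 256/(sqrt(265)*sqrt(409)) = 256/sqrt(108385) = 0.777598
theta = arccos(256/sqrt(108385)) = 38.9588 degrees

a·b = 256, theta = 38.9588 deg


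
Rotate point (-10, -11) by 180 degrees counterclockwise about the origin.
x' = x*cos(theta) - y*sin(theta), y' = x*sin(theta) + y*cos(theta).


cos(180) = -1, sin(180) = 0
x' = -10*(-1) + 11*0 = 10
y' = -10*0 - 11*(-1) = 11

(10, 11)


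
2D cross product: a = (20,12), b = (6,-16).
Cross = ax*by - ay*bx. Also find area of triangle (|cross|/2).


cross = 20*(-16) - 12*6 = -320 - 72 = -392
Triangle area = |-392|/2 = 392/2 = 196.0000

cross = -392, triangle area = 196.0000


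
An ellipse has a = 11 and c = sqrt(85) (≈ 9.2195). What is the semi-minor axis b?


b^2 = 11^2 - (sqrt(85))^2 = 121 - 85 = 36
b = sqrt(36) = 6

b = 6


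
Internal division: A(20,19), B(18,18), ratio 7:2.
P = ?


Px = (7*18 + 2*20)/9 = 166/9 = 18.4444
Py = (7*18 + 2*19)/9 = 164/9 = 18.2222

P = (18.4444, 18.2222)


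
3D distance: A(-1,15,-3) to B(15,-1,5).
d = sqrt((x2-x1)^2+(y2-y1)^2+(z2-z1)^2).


dx=16, dy=-16, dz=8
d = sqrt(256+256+64) = sqrt(576) = 24.0000

24.0000


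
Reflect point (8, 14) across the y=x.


Reflection rule for y=x: (y, x)
(8, 14) -> (14, 8)

(14, 8)


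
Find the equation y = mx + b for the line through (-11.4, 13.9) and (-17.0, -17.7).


m = (-31.6)/(-5.6) = 5.6429
b = y1 - m*x1 = 13.9 - (-31.6*(-11.4))/(-5.6) = 13.9 + 64.3286 = 78.2286

y = 5.6429x + 78.2286


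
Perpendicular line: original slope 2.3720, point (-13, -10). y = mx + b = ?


Perpendicular slope = -1/m1 = -1/2.3720 = -0.4216
b2 = y0 - m2*x0 = -10 - 13/2.3720 = -10 - 5.4806 = -15.4806

y = -0.4216x - 15.4806


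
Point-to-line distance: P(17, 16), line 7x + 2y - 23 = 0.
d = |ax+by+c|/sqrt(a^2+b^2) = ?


|7*17 + 2*16 - 23| = |128| = 128
sqrt(49 + 4) = sqrt(53) = 7.2801
d = 128/sqrt(53) = 17.5822

17.5822


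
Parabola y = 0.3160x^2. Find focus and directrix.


a = 0.3160
1/(4a) = 0.7911
Focus = (0, 0.7911)
Directrix: y = -0.7911

Focus = (0, 0.7911), Directrix: y = -0.7911


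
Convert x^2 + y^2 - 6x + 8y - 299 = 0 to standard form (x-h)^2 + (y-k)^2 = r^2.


h = -D/2 = 6/2 = 3
k = -E/2 = -8/2 = -4
r^2 = h^2 + k^2 - F = 9 + 16 + 299 = 324
r = 18

Center (3, -4), radius = 18


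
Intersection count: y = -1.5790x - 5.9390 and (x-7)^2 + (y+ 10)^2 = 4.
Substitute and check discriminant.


Substitute y = -1.5790x - 5.9390: (x-7)^2 + (-1.5790x- 5.9390+ 10)^2 = 4
Expand to Ax^2 + Bx + C = 0, where b-k = 4.061
A = 1+m^2 = 3.493241
B = 2(m(b-k) - h) = 2(-1.5790*4.061 - 7) = -26.824638
C = h^2 + (b-k)^2 - r^2 = 49 + 16.491721 - 4 = 61.491721
disc = B^2-4AC = 719.5612 - 859.2216 = -139.6604
disc < 0

0 intersection points


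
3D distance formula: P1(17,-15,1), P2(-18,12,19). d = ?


dx=-35, dy=27, dz=18
d = sqrt(1225+729+324) = sqrt(2278) = 47.7284

47.7284


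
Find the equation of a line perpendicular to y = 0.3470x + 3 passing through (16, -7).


Perpendicular slope = -1/m1 = -1/0.3470 = -2.8818
b2 = y0 - m2*x0 = -7 + 16/0.3470 = -7 + 46.1095 = 39.1095

y = -2.8818x + 39.1095


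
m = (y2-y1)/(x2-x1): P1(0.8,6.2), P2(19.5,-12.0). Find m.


dy = -12.0 - 6.2 = -18.2
dx = 19.5 - 0.8 = 18.7
m = -18.2/18.7 = -0.9733

m = -0.9733


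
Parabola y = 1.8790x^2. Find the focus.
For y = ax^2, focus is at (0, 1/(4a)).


a = 1.8790
4a = 7.5160
focus = (0, 1/7.5160) = (0, 0.1330)

Focus = (0, 0.1330)


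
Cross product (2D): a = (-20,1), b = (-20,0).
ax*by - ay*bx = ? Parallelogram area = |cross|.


cross = -20*0 - 1*(-20) = 0 + 20 = 20
Parallelogram area = |20| = 20

cross = 20, parallelogram area = 20


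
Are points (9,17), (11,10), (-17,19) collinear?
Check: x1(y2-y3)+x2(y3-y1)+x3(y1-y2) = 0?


9*(10-19) + 11*(19-17) - 17*(17-10)
= -81 + 22 - 119 = -178

No, not collinear (determinant = -178)


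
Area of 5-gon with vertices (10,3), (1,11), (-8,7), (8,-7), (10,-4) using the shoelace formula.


sum(xi*y_{i+1}) = 10*11 + 1*7 - 8*(-7) + 8*(-4) + 10*3 = 171
sum(yi*x_{i+1}) = 3*1 + 11*(-8) + 7*8 - 7*10 - 4*10 = -139
Area = |171 + 139|/2 = 310/2 = 155.0000

155.0000 sq units


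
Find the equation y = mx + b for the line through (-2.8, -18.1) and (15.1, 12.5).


m = (30.6)/(17.9) = 1.7095
b = y1 - m*x1 = -18.1 - (30.6*(-2.8))/(17.9) = -18.1 + 4.7866 = -13.3134

y = 1.7095x - 13.3134


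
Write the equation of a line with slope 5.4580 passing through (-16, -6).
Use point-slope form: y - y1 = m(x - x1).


y + 6 = 5.4580(x + 16)
y = 5.4580x - 6 - 5.4580*(-16)
y = 5.4580x + 81.3280

y = 5.4580x + 81.3280


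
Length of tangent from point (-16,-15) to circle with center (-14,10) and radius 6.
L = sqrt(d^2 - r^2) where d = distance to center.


d = sqrt((-16+ 14)^2 + (-15-10)^2) = sqrt(4+625) = 25.0799
L = sqrt(629.0000 - 36) = sqrt(593.0000) = 24.3516

24.3516


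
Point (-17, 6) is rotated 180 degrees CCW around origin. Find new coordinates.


cos(180) = -1, sin(180) = 0
x' = -17*(-1) - 6*0 = 17
y' = -17*0 + 6*(-1) = -6

(17, -6)


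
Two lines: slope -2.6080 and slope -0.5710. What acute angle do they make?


m1-m2 = -2.037
1+m1*m2 = 2.489168
tan(theta) = |-2.037/2.489168| = 0.818346
theta = arctan(|-2.037/2.489168|) = 39.2950 degrees (acute angle)

39.2950 degrees


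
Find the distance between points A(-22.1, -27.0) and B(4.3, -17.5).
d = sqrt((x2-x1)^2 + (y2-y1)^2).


dx = 4.3 + 22.1 = 26.4
dy = -17.5 + 27.0 = 9.5
d = sqrt(696.96 + 90.25) = sqrt(787.21) = 28.0573

28.0573


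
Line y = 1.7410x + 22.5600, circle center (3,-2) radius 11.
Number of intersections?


Substitute y = 1.7410x + 22.5600: (x-3)^2 + (1.7410x+22.5600+ 2)^2 = 121
Expand to Ax^2 + Bx + C = 0, where b-k = 24.56
A = 1+m^2 = 4.031081
B = 2(m(b-k) - h) = 2(1.7410*24.56 - 3) = 79.51792
C = h^2 + (b-k)^2 - r^2 = 9 + 603.1936 - 121 = 491.1936
disc = B^2-4AC = 6323.0996 - 7920.1648 = -1597.0652
disc < 0

0 intersection points


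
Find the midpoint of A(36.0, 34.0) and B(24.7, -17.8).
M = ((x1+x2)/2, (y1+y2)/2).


Mx = (36.0 + 24.7)/2 = 60.7/2 = 30.3500
My = (34.0 - 17.8)/2 = 16.2/2 = 8.1000

(30.3500, 8.1000)


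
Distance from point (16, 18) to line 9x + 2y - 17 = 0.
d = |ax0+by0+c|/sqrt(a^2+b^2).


|9*16 + 2*18 - 17| = |163| = 163
sqrt(81 + 4) = sqrt(85) = 9.2195
d = 163/sqrt(85) = 17.6798

17.6798


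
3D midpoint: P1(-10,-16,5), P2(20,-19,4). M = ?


Mx = (-10+20)/2 = 5.0000
My = (-16- 19)/2 = -17.5000
Mz = (5+4)/2 = 4.5000

M = (5.0000, -17.5000, 4.5000)


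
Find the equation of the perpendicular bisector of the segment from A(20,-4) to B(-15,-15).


Midpoint = (2.5, -9.5)
Slope of AB = dy/dx = -11/(-35) = 0.3143
Perp slope = -dx/dy = -35/11 = -3.1818
b = My - (perp slope)*Mx = -9.5 + (-35*2.5)/(-11) = -9.5 + 7.9545 = -1.5455

y = -3.1818x - 1.5455


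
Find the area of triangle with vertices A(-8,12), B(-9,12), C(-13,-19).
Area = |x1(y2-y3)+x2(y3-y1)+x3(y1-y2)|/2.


-8*(12+ 19) = -248
-9*(-19-12) = 279
-13*(12-12) = 0
sum = 31
Area = |31|/2 = 15.5000

15.5000 sq units


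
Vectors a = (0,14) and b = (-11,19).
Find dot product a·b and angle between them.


a·b = 0*(-11) + 14*19 = 0 + 266 = 266
|a| = sqrt(0+196) = 14.0000
|b| = sqrt(121+361) = 21.9545
cos(theta) = 266/(sqrt(196)*sqrt(482)) = 266/sqrt(94472) = 0.865426
theta = arccos(266/sqrt(94472)) = 30.0686 degrees

a·b = 266, theta = 30.0686 deg


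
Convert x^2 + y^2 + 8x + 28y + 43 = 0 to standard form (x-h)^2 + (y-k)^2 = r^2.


h = -D/2 = -8/2 = -4
k = -E/2 = -28/2 = -14
r^2 = h^2 + k^2 - F = 16 + 196 - 43 = 169
r = 13

Center (-4, -14), radius = 13


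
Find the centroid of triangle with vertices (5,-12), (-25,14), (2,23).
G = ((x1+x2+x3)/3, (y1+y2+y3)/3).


Gx = (5- 25+2)/3 = -18/3 = -6.0000
Gy = (-12+14+23)/3 = 25/3 = 8.3333

G = (-6.0000, 8.3333)


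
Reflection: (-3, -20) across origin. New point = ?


Reflection rule for origin: (-x, -y)
(-3, -20) -> (3, 20)

(3, 20)


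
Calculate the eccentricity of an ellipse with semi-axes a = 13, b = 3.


c = sqrt(169-9) = sqrt(160) = 12.6491
e = c/a = sqrt(160)/13 = 0.9730

e = 0.9730


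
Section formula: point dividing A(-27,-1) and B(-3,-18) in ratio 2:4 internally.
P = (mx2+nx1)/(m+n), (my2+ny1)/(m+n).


Px = (2*(-3) + 4*(-27))/6 = -114/6 = -19.0000
Py = (2*(-18) + 4*(-1))/6 = -40/6 = -6.6667

P = (-19.0000, -6.6667)
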